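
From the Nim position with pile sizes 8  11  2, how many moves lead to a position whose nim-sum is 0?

1

Compute the nim-sum pairwise:
8 ⊕ 11 = 3
3 ⊕ 2 = 1
The overall nim-sum is X = 1. A pile of size p has a winning move iff p XOR X < p (reduce it to p XOR X).
  8: 8 XOR 1 = 9 ≥ 8 — no move.
  11: 11 XOR 1 = 10 < 11 — winning move (to 10).
  2: 2 XOR 1 = 3 ≥ 2 — no move.
That gives 1 winning move.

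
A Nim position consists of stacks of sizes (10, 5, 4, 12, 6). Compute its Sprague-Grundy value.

1

Bitwise XOR of the heap sizes:
  1010  (10)
  0101  (5)
  0100  (4)
  1100  (12)
  0110  (6)
  ----
  0001  (1)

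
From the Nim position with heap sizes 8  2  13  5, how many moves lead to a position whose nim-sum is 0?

Compute the nim-sum pairwise:
8 XOR 2 = 10
10 XOR 13 = 7
7 XOR 5 = 2
The overall nim-sum is X = 2. A heap of size p has a winning move iff p XOR X < p (reduce it to p XOR X).
  8: 8 XOR 2 = 10 ≥ 8 — no move.
  2: 2 XOR 2 = 0 < 2 — winning move (to 0).
  13: 13 XOR 2 = 15 ≥ 13 — no move.
  5: 5 XOR 2 = 7 ≥ 5 — no move.
That gives 1 winning move.

1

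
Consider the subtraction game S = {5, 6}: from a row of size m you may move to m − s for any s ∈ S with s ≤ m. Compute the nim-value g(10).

2

Build the Grundy sequence with g(k) = mex{g(k−s) : s ∈ {5, 6}, s ≤ k}:
k:     0  1  2  3  4  5  6  7  8  9 10
g(k):  0  0  0  0  0  1  1  1  1  1  2
So g(10) = 2.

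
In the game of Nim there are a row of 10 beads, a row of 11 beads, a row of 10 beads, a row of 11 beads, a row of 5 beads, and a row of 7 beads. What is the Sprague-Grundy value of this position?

2

Nim-sum: 10 XOR 11 XOR 10 XOR 11 XOR 5 XOR 7 = 2.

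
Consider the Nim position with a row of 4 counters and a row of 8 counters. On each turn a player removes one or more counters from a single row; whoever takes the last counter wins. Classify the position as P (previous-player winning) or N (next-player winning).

N-position

Bitwise XOR of the heap sizes:
  0100  (4)
  1000  (8)
  ----
  1100  (12)
The nim-sum is 12 ≠ 0, so this is an N-position: the player to move can win.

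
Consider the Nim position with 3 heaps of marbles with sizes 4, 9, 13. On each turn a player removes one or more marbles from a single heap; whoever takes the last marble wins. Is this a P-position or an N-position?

Bitwise XOR of the heap sizes:
  0100  (4)
  1001  (9)
  1101  (13)
  ----
  0000  (0)
The nim-sum is 0, so this is a P-position: the player to move is in a losing position under optimal play.

P-position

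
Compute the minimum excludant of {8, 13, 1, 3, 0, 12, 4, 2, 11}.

The values 0, 1, 2, 3, 4 are all present; 5 is the first non-negative integer missing from the set.

5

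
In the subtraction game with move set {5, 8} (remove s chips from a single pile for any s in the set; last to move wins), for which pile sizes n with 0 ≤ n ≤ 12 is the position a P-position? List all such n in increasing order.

0, 1, 2, 3, 4

Build the Grundy sequence with g(k) = mex{g(k−s) : s ∈ {5, 8}, s ≤ k}:
k:     0  1  2  3  4  5  6  7  8  9 10 11 12
g(k):  0  0  0  0  0  1  1  1  1  1  2  2  2
The P-positions (g = 0) in 0..12 are 0, 1, 2, 3, 4.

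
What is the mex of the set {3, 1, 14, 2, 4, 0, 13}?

The values 0, 1, 2, 3, 4 are all present; 5 is the first non-negative integer missing from the set.

5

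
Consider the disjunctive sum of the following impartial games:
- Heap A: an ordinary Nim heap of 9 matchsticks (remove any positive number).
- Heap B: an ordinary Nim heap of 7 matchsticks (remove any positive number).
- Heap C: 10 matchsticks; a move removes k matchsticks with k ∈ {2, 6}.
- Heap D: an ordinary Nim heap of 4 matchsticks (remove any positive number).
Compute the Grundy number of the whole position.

11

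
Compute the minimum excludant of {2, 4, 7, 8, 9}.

0

0 is not in the set, so the mex is 0.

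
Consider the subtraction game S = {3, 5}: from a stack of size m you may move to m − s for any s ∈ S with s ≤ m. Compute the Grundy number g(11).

1

Compute g(0), g(1), … for moves {3, 5}:
g(0) = mex{} = 0
g(1) = mex{} = 0
g(2) = mex{} = 0
g(3) = mex{0} = 1
g(4) = mex{0} = 1
g(5) = mex{0} = 1
g(6) = mex{0,1} = 2
g(7) = mex{0,1} = 2
g(8) = mex{1} = 0
g(9) = mex{1,2} = 0
g(10) = mex{1,2} = 0
g(11) = mex{0,2} = 1
So g(11) = 1.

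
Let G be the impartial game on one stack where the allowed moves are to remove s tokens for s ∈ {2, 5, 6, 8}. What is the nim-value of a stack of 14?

0

Compute g(0), g(1), … for moves {2, 5, 6, 8}:
g(0) = mex{} = 0
g(1) = mex{} = 0
g(2) = mex{0} = 1
g(3) = mex{0} = 1
g(4) = mex{1} = 0
g(5) = mex{0,1} = 2
g(6) = mex{0} = 1
g(7) = mex{0,1,2} = 3
g(8) = mex{0,1} = 2
g(9) = mex{0,1,3} = 2
g(10) = mex{0,1,2} = 3
g(11) = mex{1,2} = 0
g(12) = mex{0,1,3} = 2
g(13) = mex{0,2,3} = 1
g(14) = mex{1,2} = 0
So g(14) = 0.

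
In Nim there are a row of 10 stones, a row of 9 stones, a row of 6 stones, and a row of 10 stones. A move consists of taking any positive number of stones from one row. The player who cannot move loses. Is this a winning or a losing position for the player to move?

Winning position

Bitwise XOR of the heap sizes:
  1010  (10)
  1001  (9)
  0110  (6)
  1010  (10)
  ----
  1111  (15)
The nim-sum is 15 ≠ 0, so this is an N-position: the player to move can win.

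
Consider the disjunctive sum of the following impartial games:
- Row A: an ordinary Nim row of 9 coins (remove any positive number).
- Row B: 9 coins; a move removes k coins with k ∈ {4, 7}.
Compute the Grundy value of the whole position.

Row A is a plain Nim row of size 9, so its Grundy value is 9.
Build the Grundy sequence for row B with g(k) = mex{g(k−s) : s ∈ {4, 7}, s ≤ k}:
k:     0  1  2  3  4  5  6  7  8  9
g(k):  0  0  0  0  1  1  1  1  2  2
So g(9) = 2.
By the Sprague-Grundy theorem, the Grundy value of a sum of independent games is the XOR of the component values.
Combined value = 9 ⊕ 2 = 11.

11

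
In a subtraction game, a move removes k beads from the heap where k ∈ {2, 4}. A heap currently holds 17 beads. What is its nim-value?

2

Build the Grundy sequence with g(k) = mex{g(k−s) : s ∈ {2, 4}, s ≤ k}:
k:     0  1  2  3  4  5  6  7  8  9 10 11 12 13 14 15 16 17
g(k):  0  0  1  1  2  2  0  0  1  1  2  2  0  0  1  1  2  2
So g(17) = 2.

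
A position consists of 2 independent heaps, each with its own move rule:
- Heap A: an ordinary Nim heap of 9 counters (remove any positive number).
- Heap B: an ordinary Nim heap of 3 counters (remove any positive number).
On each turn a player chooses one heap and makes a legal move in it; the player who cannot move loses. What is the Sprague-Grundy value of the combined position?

10

Heap A is a plain Nim heap of size 9, so its Grundy value is 9.
Heap B is a plain Nim heap of size 3, so its Grundy value is 3.
The value of a disjunctive sum is the nim-sum of the parts.
Combined value = 9 ⊕ 3 = 10.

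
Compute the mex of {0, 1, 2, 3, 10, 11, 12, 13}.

4

The values 0, 1, 2, 3 are all present; 4 is the first non-negative integer missing from the set.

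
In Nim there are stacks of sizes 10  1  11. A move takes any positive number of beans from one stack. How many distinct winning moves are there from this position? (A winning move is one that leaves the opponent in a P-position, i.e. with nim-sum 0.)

0

Nim-sum: 10 ^ 1 ^ 11 = 0.
The nim-sum is already 0, so every move leaves a nonzero nim-sum — there are no winning moves.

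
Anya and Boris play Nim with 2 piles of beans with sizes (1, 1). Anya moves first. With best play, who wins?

Write each in binary and XOR column by column:
  1  (1)
  1  (1)
  -
  0  (0)
The nim-sum is 0, so this is a P-position: the player to move is in a losing position under optimal play; Anya is about to move from it and so loses — Boris wins.

Boris wins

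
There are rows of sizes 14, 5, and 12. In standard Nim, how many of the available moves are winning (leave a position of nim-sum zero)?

3

Compute the nim-sum pairwise:
14 ^ 5 = 11
11 ^ 12 = 7
The overall nim-sum is X = 7. A row of size p has a winning move iff p XOR X < p (reduce it to p XOR X).
  14: 14 XOR 7 = 9 < 14 — winning move (to 9).
  5: 5 XOR 7 = 2 < 5 — winning move (to 2).
  12: 12 XOR 7 = 11 < 12 — winning move (to 11).
That gives 3 winning moves.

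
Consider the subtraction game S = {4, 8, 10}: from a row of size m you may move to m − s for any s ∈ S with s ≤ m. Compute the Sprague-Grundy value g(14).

0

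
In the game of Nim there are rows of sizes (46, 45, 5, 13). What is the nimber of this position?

11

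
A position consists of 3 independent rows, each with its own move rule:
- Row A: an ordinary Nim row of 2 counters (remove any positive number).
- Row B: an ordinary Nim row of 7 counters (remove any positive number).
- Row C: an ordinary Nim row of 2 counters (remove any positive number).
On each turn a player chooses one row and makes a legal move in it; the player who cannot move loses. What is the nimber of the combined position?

Row A is a plain Nim row of size 2, so its Grundy value is 2.
Row B is a plain Nim row of size 7, so its Grundy value is 7.
Row C is a plain Nim row of size 2, so its Grundy value is 2.
By the Sprague-Grundy theorem, the Grundy value of a sum of independent games is the XOR of the component values.
Combined value = 2 ⊕ 7 ⊕ 2 = 7.

7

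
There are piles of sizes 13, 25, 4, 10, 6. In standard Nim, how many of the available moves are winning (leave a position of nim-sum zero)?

Compute the nim-sum pairwise:
13 ⊕ 25 = 20
20 ⊕ 4 = 16
16 ⊕ 10 = 26
26 ⊕ 6 = 28
The overall nim-sum is X = 28. A pile of size p has a winning move iff p XOR X < p (reduce it to p XOR X).
  13: 13 XOR 28 = 17 ≥ 13 — no move.
  25: 25 XOR 28 = 5 < 25 — winning move (to 5).
  4: 4 XOR 28 = 24 ≥ 4 — no move.
  10: 10 XOR 28 = 22 ≥ 10 — no move.
  6: 6 XOR 28 = 26 ≥ 6 — no move.
That gives 1 winning move.

1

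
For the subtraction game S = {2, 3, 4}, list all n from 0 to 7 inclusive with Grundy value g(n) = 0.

0, 1, 6, 7

Compute g(0), g(1), … for moves {2, 3, 4}:
g(0) = mex{} = 0
g(1) = mex{} = 0
g(2) = mex{0} = 1
g(3) = mex{0} = 1
g(4) = mex{0,1} = 2
g(5) = mex{0,1} = 2
g(6) = mex{1,2} = 0
g(7) = mex{1,2} = 0
The P-positions (g = 0) in 0..7 are 0, 1, 6, 7.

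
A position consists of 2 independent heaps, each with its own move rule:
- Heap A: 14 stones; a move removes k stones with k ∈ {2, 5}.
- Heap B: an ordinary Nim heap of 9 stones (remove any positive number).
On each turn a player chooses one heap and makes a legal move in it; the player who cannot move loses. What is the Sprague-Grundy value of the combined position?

Grundy values for heap A (subtraction set {2, 5}):
g(0) = mex{} = 0
g(1) = mex{} = 0
g(2) = mex{0} = 1
g(3) = mex{0} = 1
g(4) = mex{1} = 0
g(5) = mex{0,1} = 2
g(6) = mex{0} = 1
g(7) = mex{1,2} = 0
g(8) = mex{1} = 0
g(9) = mex{0} = 1
g(10) = mex{0,2} = 1
g(11) = mex{1} = 0
g(12) = mex{0,1} = 2
g(13) = mex{0} = 1
g(14) = mex{1,2} = 0
So g(14) = 0.
Heap B is a plain Nim heap of size 9, so its Grundy value is 9.
The value of a disjunctive sum is the nim-sum of the parts.
Combined value = 0 ⊕ 9 = 9.

9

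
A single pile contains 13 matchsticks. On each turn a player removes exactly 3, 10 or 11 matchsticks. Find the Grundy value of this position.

2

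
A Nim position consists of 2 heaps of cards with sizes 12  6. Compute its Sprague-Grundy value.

Write each in binary and XOR column by column:
  1100  (12)
  0110  (6)
  ----
  1010  (10)

10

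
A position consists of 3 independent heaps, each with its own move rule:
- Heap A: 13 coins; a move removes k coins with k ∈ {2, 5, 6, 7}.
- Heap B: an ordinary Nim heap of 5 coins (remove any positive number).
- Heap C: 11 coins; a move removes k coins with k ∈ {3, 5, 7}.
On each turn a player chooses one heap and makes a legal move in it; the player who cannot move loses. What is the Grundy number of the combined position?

Grundy values for heap A (subtraction set {2, 5, 6, 7}):
g(0) = mex{} = 0
g(1) = mex{} = 0
g(2) = mex{0} = 1
g(3) = mex{0} = 1
g(4) = mex{1} = 0
g(5) = mex{0,1} = 2
g(6) = mex{0} = 1
g(7) = mex{0,1,2} = 3
g(8) = mex{0,1} = 2
g(9) = mex{0,1,3} = 2
g(10) = mex{0,1,2} = 3
g(11) = mex{0,1,2} = 3
g(12) = mex{1,2,3} = 0
g(13) = mex{1,2,3} = 0
So g(13) = 0.
Heap B is a plain Nim heap of size 5, so its Grundy value is 5.
Build the Grundy sequence for heap C with g(k) = mex{g(k−s) : s ∈ {3, 5, 7}, s ≤ k}:
k:     0  1  2  3  4  5  6  7  8  9 10 11
g(k):  0  0  0  1  1  1  2  2  2  3  0  0
So g(11) = 0.
By the Sprague-Grundy theorem, the Grundy value of a sum of independent games is the XOR of the component values.
Combined value = 0 XOR 5 XOR 0 = 5.

5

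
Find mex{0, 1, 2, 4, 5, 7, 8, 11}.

3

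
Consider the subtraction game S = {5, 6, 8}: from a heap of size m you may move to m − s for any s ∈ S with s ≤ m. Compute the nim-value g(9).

1

Build the Grundy sequence with g(k) = mex{g(k−s) : s ∈ {5, 6, 8}, s ≤ k}:
k:     0  1  2  3  4  5  6  7  8  9
g(k):  0  0  0  0  0  1  1  1  1  1
So g(9) = 1.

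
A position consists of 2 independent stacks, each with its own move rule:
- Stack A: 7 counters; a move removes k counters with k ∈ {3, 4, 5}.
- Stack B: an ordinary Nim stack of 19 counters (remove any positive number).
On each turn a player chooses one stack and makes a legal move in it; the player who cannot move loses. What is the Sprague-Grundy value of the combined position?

Build the Grundy sequence for stack A with g(k) = mex{g(k−s) : s ∈ {3, 4, 5}, s ≤ k}:
k:     0  1  2  3  4  5  6  7
g(k):  0  0  0  1  1  1  2  2
So g(7) = 2.
Stack B is a plain Nim stack of size 19, so its Grundy value is 19.
The value of a disjunctive sum is the nim-sum of the parts.
Combined value = 2 ⊕ 19 = 17.

17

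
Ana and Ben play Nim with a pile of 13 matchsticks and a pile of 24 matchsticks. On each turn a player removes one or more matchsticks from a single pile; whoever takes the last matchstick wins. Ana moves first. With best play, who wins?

Compute the nim-sum pairwise:
13 ^ 24 = 21
The nim-sum is 21 ≠ 0, so this is an N-position: the player to move can win; Ana has a winning move.

Ana wins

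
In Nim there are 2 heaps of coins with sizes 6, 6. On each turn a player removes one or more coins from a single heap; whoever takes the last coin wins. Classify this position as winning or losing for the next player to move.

Compute the nim-sum pairwise:
6 ⊕ 6 = 0
The nim-sum is 0, so this is a P-position: the player to move is in a losing position under optimal play.

Losing position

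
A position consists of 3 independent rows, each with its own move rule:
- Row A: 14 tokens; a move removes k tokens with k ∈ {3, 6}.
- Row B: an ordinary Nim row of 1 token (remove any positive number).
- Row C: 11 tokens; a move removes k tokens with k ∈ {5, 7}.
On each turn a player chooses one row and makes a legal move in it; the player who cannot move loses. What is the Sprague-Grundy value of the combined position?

2

Build the Grundy sequence for row A with g(k) = mex{g(k−s) : s ∈ {3, 6}, s ≤ k}:
k:     0  1  2  3  4  5  6  7  8  9 10 11 12 13 14
g(k):  0  0  0  1  1  1  2  2  2  0  0  0  1  1  1
So g(14) = 1.
Row B is a plain Nim row of size 1, so its Grundy value is 1.
Build the Grundy sequence for row C with g(k) = mex{g(k−s) : s ∈ {5, 7}, s ≤ k}:
k:     0  1  2  3  4  5  6  7  8  9 10 11
g(k):  0  0  0  0  0  1  1  1  1  1  2  2
So g(11) = 2.
The value of a disjunctive sum is the nim-sum of the parts.
Combined value = 1 XOR 1 XOR 2 = 2.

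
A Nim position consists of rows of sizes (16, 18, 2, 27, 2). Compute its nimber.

25

Nim-sum: 16 ⊕ 18 ⊕ 2 ⊕ 27 ⊕ 2 = 25.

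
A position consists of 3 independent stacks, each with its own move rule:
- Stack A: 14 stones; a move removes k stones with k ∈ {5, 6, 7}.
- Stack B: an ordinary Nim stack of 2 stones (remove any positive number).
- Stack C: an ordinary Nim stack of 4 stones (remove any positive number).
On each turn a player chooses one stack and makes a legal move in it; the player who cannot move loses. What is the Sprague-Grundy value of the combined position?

6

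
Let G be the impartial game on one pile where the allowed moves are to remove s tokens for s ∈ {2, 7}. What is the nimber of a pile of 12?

1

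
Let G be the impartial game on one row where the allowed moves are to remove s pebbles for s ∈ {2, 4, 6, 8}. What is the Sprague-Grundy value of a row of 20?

0

Compute g(0), g(1), … for moves {2, 4, 6, 8}:
k:     0  1  2  3  4  5  6  7  8  9 10 11 12 13 14 15 16 17 18 19 20
g(k):  0  0  1  1  2  2  3  3  4  4  0  0  1  1  2  2  3  3  4  4  0
So g(20) = 0.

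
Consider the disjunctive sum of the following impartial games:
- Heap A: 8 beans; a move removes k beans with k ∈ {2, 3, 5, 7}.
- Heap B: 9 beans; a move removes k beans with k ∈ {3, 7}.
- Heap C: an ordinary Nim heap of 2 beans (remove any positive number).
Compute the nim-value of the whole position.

7

Build the Grundy sequence for heap A with g(k) = mex{g(k−s) : s ∈ {2, 3, 5, 7}, s ≤ k}:
k:     0  1  2  3  4  5  6  7  8
g(k):  0  0  1  1  2  2  3  3  4
So g(8) = 4.
Build the Grundy sequence for heap B with g(k) = mex{g(k−s) : s ∈ {3, 7}, s ≤ k}:
k:     0  1  2  3  4  5  6  7  8  9
g(k):  0  0  0  1  1  1  0  2  2  1
So g(9) = 1.
Heap C is a plain Nim heap of size 2, so its Grundy value is 2.
The value of a disjunctive sum is the nim-sum of the parts.
Combined value = 4 ⊕ 1 ⊕ 2 = 7.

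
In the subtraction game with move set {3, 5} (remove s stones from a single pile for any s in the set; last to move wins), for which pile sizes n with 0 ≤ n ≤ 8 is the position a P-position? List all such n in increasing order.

0, 1, 2, 8

Build the Grundy sequence with g(k) = mex{g(k−s) : s ∈ {3, 5}, s ≤ k}:
k:     0  1  2  3  4  5  6  7  8
g(k):  0  0  0  1  1  1  2  2  0
The P-positions (g = 0) in 0..8 are 0, 1, 2, 8.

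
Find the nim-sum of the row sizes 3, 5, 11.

In binary:
  0011  (3)
  0101  (5)
  1011  (11)
  ----
  1101  (13)

13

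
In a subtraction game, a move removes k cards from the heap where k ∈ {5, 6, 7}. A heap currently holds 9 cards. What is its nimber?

Compute g(0), g(1), … for moves {5, 6, 7}:
g(0) = mex{} = 0
g(1) = mex{} = 0
g(2) = mex{} = 0
g(3) = mex{} = 0
g(4) = mex{} = 0
g(5) = mex{0} = 1
g(6) = mex{0} = 1
g(7) = mex{0} = 1
g(8) = mex{0} = 1
g(9) = mex{0} = 1
So g(9) = 1.

1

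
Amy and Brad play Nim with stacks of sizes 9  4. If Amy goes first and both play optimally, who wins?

Amy wins

Compute the nim-sum pairwise:
9 ⊕ 4 = 13
The nim-sum is 13 ≠ 0, so this is an N-position: the player to move can win; Amy has a winning move.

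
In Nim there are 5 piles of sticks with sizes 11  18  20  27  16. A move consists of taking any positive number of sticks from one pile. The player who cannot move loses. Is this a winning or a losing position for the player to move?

In binary:
  01011  (11)
  10010  (18)
  10100  (20)
  11011  (27)
  10000  (16)
  -----
  00110  (6)
The nim-sum is 6 ≠ 0, so this is an N-position: the player to move can win.

Winning position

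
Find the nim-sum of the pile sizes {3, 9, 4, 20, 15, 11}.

In binary:
  00011  (3)
  01001  (9)
  00100  (4)
  10100  (20)
  01111  (15)
  01011  (11)
  -----
  11110  (30)

30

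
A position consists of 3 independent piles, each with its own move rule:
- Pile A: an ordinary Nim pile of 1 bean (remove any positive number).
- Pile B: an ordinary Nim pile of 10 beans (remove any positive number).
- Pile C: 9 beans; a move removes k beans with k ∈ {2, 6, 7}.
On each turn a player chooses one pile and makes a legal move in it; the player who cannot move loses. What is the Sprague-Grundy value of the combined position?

11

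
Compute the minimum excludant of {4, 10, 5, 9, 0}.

1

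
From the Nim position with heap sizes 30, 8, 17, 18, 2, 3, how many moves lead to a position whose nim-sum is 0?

3

Nim-sum: 30 ⊕ 8 ⊕ 17 ⊕ 18 ⊕ 2 ⊕ 3 = 20.
The overall nim-sum is X = 20. A heap of size p has a winning move iff p XOR X < p (reduce it to p XOR X).
  30: 30 XOR 20 = 10 < 30 — winning move (to 10).
  8: 8 XOR 20 = 28 ≥ 8 — no move.
  17: 17 XOR 20 = 5 < 17 — winning move (to 5).
  18: 18 XOR 20 = 6 < 18 — winning move (to 6).
  2: 2 XOR 20 = 22 ≥ 2 — no move.
  3: 3 XOR 20 = 23 ≥ 3 — no move.
That gives 3 winning moves.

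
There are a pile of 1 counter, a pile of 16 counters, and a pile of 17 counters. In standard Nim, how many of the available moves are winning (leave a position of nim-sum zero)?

0

Bitwise XOR of the heap sizes:
  00001  (1)
  10000  (16)
  10001  (17)
  -----
  00000  (0)
The nim-sum is already 0, so every move leaves a nonzero nim-sum — there are no winning moves.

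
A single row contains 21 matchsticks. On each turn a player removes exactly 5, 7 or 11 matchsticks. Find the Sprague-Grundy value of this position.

1

Grundy values for subtraction set {5, 7, 11}:
k:     0  1  2  3  4  5  6  7  8  9 10 11 12 13 14 15 16 17 18 19 20 21
g(k):  0  0  0  0  0  1  1  1  1  1  2  2  2  2  2  3  0  0  0  0  0  1
So g(21) = 1.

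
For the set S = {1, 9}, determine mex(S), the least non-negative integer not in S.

0 is not in the set, so the mex is 0.

0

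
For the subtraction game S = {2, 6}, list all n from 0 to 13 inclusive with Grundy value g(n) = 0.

0, 1, 4, 5, 8, 9, 12, 13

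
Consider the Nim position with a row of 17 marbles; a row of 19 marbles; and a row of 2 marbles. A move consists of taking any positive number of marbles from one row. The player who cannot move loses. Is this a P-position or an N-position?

Nim-sum: 17 XOR 19 XOR 2 = 0.
The nim-sum is 0, so this is a P-position: the player to move is in a losing position under optimal play.

P-position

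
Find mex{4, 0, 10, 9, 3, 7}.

1

0 is in the set but 1 is not, so the mex is 1.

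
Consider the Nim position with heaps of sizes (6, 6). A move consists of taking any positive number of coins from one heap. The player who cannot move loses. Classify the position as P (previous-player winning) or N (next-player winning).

P-position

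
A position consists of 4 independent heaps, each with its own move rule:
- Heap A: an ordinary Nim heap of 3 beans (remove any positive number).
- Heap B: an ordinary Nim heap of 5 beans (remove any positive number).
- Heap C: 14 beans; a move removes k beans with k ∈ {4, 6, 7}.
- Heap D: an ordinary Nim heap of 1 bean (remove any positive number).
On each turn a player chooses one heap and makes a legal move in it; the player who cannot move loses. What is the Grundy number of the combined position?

Heap A is a plain Nim heap of size 3, so its Grundy value is 3.
Heap B is a plain Nim heap of size 5, so its Grundy value is 5.
Build the Grundy sequence for heap C with g(k) = mex{g(k−s) : s ∈ {4, 6, 7}, s ≤ k}:
k:     0  1  2  3  4  5  6  7  8  9 10 11 12 13 14
g(k):  0  0  0  0  1  1  1  1  2  2  2  0  0  0  0
So g(14) = 0.
Heap D is a plain Nim heap of size 1, so its Grundy value is 1.
By the Sprague-Grundy theorem, the Grundy value of a sum of independent games is the XOR of the component values.
Combined value = 3 ⊕ 5 ⊕ 0 ⊕ 1 = 7.

7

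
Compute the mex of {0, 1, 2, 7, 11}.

The values 0, 1, 2 are all present; 3 is the first non-negative integer missing from the set.

3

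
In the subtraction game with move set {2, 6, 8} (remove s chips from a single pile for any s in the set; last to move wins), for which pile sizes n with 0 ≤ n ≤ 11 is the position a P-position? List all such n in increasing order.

0, 1, 4, 5

Grundy values for subtraction set {2, 6, 8}:
g(0) = mex{} = 0
g(1) = mex{} = 0
g(2) = mex{0} = 1
g(3) = mex{0} = 1
g(4) = mex{1} = 0
g(5) = mex{1} = 0
g(6) = mex{0} = 1
g(7) = mex{0} = 1
g(8) = mex{0,1} = 2
g(9) = mex{0,1} = 2
g(10) = mex{0,1,2} = 3
g(11) = mex{0,1,2} = 3
The P-positions (g = 0) in 0..11 are 0, 1, 4, 5.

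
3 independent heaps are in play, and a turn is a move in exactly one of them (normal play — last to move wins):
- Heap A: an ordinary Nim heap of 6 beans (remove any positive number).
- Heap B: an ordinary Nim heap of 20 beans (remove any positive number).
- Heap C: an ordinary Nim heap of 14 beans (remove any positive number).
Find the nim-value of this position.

Heap A is a plain Nim heap of size 6, so its Grundy value is 6.
Heap B is a plain Nim heap of size 20, so its Grundy value is 20.
Heap C is a plain Nim heap of size 14, so its Grundy value is 14.
By the Sprague-Grundy theorem, the Grundy value of a sum of independent games is the XOR of the component values.
Combined value = 6 ⊕ 20 ⊕ 14 = 28.

28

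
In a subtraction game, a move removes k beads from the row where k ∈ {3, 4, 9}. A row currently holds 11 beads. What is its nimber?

1

Build the Grundy sequence with g(k) = mex{g(k−s) : s ∈ {3, 4, 9}, s ≤ k}:
g(0) = mex{} = 0
g(1) = mex{} = 0
g(2) = mex{} = 0
g(3) = mex{0} = 1
g(4) = mex{0} = 1
g(5) = mex{0} = 1
g(6) = mex{0,1} = 2
g(7) = mex{1} = 0
g(8) = mex{1} = 0
g(9) = mex{0,1,2} = 3
g(10) = mex{0,2} = 1
g(11) = mex{0} = 1
So g(11) = 1.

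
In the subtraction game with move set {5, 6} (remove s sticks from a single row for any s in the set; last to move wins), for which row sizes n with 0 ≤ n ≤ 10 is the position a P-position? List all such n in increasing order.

0, 1, 2, 3, 4

Grundy values for subtraction set {5, 6}:
k:     0  1  2  3  4  5  6  7  8  9 10
g(k):  0  0  0  0  0  1  1  1  1  1  2
The P-positions (g = 0) in 0..10 are 0, 1, 2, 3, 4.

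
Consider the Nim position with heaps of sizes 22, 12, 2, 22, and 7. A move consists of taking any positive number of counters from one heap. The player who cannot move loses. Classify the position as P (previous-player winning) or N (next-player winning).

N-position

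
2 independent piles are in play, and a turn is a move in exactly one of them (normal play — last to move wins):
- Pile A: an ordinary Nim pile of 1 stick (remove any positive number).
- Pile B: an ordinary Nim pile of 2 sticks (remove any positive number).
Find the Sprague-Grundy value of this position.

3

Pile A is a plain Nim pile of size 1, so its Grundy value is 1.
Pile B is a plain Nim pile of size 2, so its Grundy value is 2.
By the Sprague-Grundy theorem, the Grundy value of a sum of independent games is the XOR of the component values.
Combined value = 1 ⊕ 2 = 3.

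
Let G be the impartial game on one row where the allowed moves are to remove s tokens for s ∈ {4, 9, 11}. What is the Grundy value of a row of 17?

Grundy values for subtraction set {4, 9, 11}:
k:     0  1  2  3  4  5  6  7  8  9 10 11 12 13 14 15 16 17
g(k):  0  0  0  0  1  1  1  1  0  2  2  2  1  3  3  0  0  2
So g(17) = 2.

2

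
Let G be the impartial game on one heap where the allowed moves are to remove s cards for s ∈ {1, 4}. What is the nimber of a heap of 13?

Build the Grundy sequence with g(k) = mex{g(k−s) : s ∈ {1, 4}, s ≤ k}:
g(0) = mex{} = 0
g(1) = mex{0} = 1
g(2) = mex{1} = 0
g(3) = mex{0} = 1
g(4) = mex{0,1} = 2
g(5) = mex{1,2} = 0
g(6) = mex{0} = 1
g(7) = mex{1} = 0
g(8) = mex{0,2} = 1
g(9) = mex{0,1} = 2
g(10) = mex{1,2} = 0
g(11) = mex{0} = 1
g(12) = mex{1} = 0
g(13) = mex{0,2} = 1
So g(13) = 1.

1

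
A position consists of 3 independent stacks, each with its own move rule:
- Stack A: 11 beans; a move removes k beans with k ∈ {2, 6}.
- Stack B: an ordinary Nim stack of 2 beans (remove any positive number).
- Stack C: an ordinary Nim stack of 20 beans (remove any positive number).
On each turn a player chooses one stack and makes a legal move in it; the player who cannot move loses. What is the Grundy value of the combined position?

23

Build the Grundy sequence for stack A with g(k) = mex{g(k−s) : s ∈ {2, 6}, s ≤ k}:
k:     0  1  2  3  4  5  6  7  8  9 10 11
g(k):  0  0  1  1  0  0  1  1  0  0  1  1
So g(11) = 1.
Stack B is a plain Nim stack of size 2, so its Grundy value is 2.
Stack C is a plain Nim stack of size 20, so its Grundy value is 20.
The value of a disjunctive sum is the nim-sum of the parts.
Combined value = 1 XOR 2 XOR 20 = 23.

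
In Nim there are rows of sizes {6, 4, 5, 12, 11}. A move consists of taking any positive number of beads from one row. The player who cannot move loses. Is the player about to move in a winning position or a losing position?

Losing position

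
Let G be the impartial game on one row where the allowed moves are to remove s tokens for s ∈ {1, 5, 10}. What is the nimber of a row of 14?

Grundy values for subtraction set {1, 5, 10}:
k:     0  1  2  3  4  5  6  7  8  9 10 11 12 13 14
g(k):  0  1  0  1  0  1  0  1  0  1  2  3  2  3  2
So g(14) = 2.

2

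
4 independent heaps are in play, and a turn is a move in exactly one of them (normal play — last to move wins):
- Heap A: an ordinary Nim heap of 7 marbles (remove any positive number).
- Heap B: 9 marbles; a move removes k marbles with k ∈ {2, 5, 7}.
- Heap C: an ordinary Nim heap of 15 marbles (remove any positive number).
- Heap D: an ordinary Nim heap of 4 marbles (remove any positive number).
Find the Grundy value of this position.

Heap A is a plain Nim heap of size 7, so its Grundy value is 7.
Grundy values for heap B (subtraction set {2, 5, 7}):
g(0) = mex{} = 0
g(1) = mex{} = 0
g(2) = mex{0} = 1
g(3) = mex{0} = 1
g(4) = mex{1} = 0
g(5) = mex{0,1} = 2
g(6) = mex{0} = 1
g(7) = mex{0,1,2} = 3
g(8) = mex{0,1} = 2
g(9) = mex{0,1,3} = 2
So g(9) = 2.
Heap C is a plain Nim heap of size 15, so its Grundy value is 15.
Heap D is a plain Nim heap of size 4, so its Grundy value is 4.
The value of a disjunctive sum is the nim-sum of the parts.
Combined value = 7 XOR 2 XOR 15 XOR 4 = 14.

14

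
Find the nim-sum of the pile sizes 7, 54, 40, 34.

Nim-sum: 7 XOR 54 XOR 40 XOR 34 = 59.

59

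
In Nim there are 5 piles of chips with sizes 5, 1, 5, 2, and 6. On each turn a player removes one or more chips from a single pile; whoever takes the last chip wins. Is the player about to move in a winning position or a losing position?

Winning position

Compute the nim-sum pairwise:
5 XOR 1 = 4
4 XOR 5 = 1
1 XOR 2 = 3
3 XOR 6 = 5
The nim-sum is 5 ≠ 0, so this is an N-position: the player to move can win.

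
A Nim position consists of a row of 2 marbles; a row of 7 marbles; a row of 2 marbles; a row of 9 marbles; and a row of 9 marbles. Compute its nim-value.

Compute the nim-sum pairwise:
2 XOR 7 = 5
5 XOR 2 = 7
7 XOR 9 = 14
14 XOR 9 = 7

7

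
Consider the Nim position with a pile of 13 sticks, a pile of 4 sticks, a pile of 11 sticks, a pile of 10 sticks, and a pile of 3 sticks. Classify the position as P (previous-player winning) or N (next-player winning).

N-position

Compute the nim-sum pairwise:
13 ^ 4 = 9
9 ^ 11 = 2
2 ^ 10 = 8
8 ^ 3 = 11
The nim-sum is 11 ≠ 0, so this is an N-position: the player to move can win.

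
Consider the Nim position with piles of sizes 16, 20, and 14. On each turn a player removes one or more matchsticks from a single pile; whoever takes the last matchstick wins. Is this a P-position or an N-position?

N-position

Compute the nim-sum pairwise:
16 ^ 20 = 4
4 ^ 14 = 10
The nim-sum is 10 ≠ 0, so this is an N-position: the player to move can win.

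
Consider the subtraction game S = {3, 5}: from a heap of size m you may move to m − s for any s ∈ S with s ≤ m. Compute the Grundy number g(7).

Compute g(0), g(1), … for moves {3, 5}:
k:     0  1  2  3  4  5  6  7
g(k):  0  0  0  1  1  1  2  2
So g(7) = 2.

2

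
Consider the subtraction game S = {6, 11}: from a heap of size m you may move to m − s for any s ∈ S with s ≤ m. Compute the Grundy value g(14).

2

Compute g(0), g(1), … for moves {6, 11}:
k:     0  1  2  3  4  5  6  7  8  9 10 11 12 13 14
g(k):  0  0  0  0  0  0  1  1  1  1  1  1  2  2  2
So g(14) = 2.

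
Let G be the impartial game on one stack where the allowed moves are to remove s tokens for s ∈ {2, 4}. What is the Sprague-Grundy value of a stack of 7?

Compute g(0), g(1), … for moves {2, 4}:
g(0) = mex{} = 0
g(1) = mex{} = 0
g(2) = mex{0} = 1
g(3) = mex{0} = 1
g(4) = mex{0,1} = 2
g(5) = mex{0,1} = 2
g(6) = mex{1,2} = 0
g(7) = mex{1,2} = 0
So g(7) = 0.

0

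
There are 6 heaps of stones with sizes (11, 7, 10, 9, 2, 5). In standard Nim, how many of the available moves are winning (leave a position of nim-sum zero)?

3

Nim-sum: 11 XOR 7 XOR 10 XOR 9 XOR 2 XOR 5 = 8.
The overall nim-sum is X = 8. A heap of size p has a winning move iff p XOR X < p (reduce it to p XOR X).
  11: 11 XOR 8 = 3 < 11 — winning move (to 3).
  7: 7 XOR 8 = 15 ≥ 7 — no move.
  10: 10 XOR 8 = 2 < 10 — winning move (to 2).
  9: 9 XOR 8 = 1 < 9 — winning move (to 1).
  2: 2 XOR 8 = 10 ≥ 2 — no move.
  5: 5 XOR 8 = 13 ≥ 5 — no move.
That gives 3 winning moves.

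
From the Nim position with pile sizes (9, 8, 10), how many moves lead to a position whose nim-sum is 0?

3

Nim-sum: 9 ^ 8 ^ 10 = 11.
The overall nim-sum is X = 11. A pile of size p has a winning move iff p XOR X < p (reduce it to p XOR X).
  9: 9 XOR 11 = 2 < 9 — winning move (to 2).
  8: 8 XOR 11 = 3 < 8 — winning move (to 3).
  10: 10 XOR 11 = 1 < 10 — winning move (to 1).
That gives 3 winning moves.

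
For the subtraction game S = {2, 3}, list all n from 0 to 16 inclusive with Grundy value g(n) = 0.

0, 1, 5, 6, 10, 11, 15, 16

Compute g(0), g(1), … for moves {2, 3}:
k:     0  1  2  3  4  5  6  7  8  9 10 11 12 13 14 15 16
g(k):  0  0  1  1  2  0  0  1  1  2  0  0  1  1  2  0  0
The P-positions (g = 0) in 0..16 are 0, 1, 5, 6, 10, 11, 15, 16.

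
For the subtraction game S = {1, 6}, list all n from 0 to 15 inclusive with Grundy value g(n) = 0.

0, 2, 4, 7, 9, 11, 14

Build the Grundy sequence with g(k) = mex{g(k−s) : s ∈ {1, 6}, s ≤ k}:
k:     0  1  2  3  4  5  6  7  8  9 10 11 12 13 14 15
g(k):  0  1  0  1  0  1  2  0  1  0  1  0  1  2  0  1
The P-positions (g = 0) in 0..15 are 0, 2, 4, 7, 9, 11, 14.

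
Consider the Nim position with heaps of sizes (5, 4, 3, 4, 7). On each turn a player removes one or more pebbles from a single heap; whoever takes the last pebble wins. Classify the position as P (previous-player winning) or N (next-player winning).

N-position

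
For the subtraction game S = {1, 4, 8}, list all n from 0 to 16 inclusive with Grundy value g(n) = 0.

0, 2, 5, 7, 12, 14

Build the Grundy sequence with g(k) = mex{g(k−s) : s ∈ {1, 4, 8}, s ≤ k}:
k:     0  1  2  3  4  5  6  7  8  9 10 11 12 13 14 15 16
g(k):  0  1  0  1  2  0  1  0  1  2  3  2  0  1  0  1  2
The P-positions (g = 0) in 0..16 are 0, 2, 5, 7, 12, 14.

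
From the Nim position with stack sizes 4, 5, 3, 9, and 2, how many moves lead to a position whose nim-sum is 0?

Bitwise XOR of the heap sizes:
  0100  (4)
  0101  (5)
  0011  (3)
  1001  (9)
  0010  (2)
  ----
  1001  (9)
The overall nim-sum is X = 9. A stack of size p has a winning move iff p XOR X < p (reduce it to p XOR X).
  4: 4 XOR 9 = 13 ≥ 4 — no move.
  5: 5 XOR 9 = 12 ≥ 5 — no move.
  3: 3 XOR 9 = 10 ≥ 3 — no move.
  9: 9 XOR 9 = 0 < 9 — winning move (to 0).
  2: 2 XOR 9 = 11 ≥ 2 — no move.
That gives 1 winning move.

1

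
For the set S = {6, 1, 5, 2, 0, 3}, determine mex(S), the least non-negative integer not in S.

4

The values 0, 1, 2, 3 are all present; 4 is the first non-negative integer missing from the set.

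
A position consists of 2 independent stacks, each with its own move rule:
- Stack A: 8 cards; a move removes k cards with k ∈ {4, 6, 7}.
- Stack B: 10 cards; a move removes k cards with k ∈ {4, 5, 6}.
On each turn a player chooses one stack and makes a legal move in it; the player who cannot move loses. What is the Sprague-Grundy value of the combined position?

2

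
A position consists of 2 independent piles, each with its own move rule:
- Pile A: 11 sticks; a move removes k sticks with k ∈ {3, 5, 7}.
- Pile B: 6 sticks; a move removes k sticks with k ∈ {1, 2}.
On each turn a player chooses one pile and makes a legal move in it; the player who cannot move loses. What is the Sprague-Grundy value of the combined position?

For pile A, compute g(0), g(1), … with moves {3, 5, 7}:
k:     0  1  2  3  4  5  6  7  8  9 10 11
g(k):  0  0  0  1  1  1  2  2  2  3  0  0
So g(11) = 0.
Grundy values for pile B (subtraction set {1, 2}):
k:     0  1  2  3  4  5  6
g(k):  0  1  2  0  1  2  0
So g(6) = 0.
By the Sprague-Grundy theorem, the Grundy value of a sum of independent games is the XOR of the component values.
Combined value = 0 ⊕ 0 = 0.

0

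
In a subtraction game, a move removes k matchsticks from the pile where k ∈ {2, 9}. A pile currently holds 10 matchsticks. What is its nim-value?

Grundy values for subtraction set {2, 9}:
k:     0  1  2  3  4  5  6  7  8  9 10
g(k):  0  0  1  1  0  0  1  1  0  2  1
So g(10) = 1.

1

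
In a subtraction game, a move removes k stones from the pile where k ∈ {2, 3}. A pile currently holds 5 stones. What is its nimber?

Grundy values for subtraction set {2, 3}:
k:     0  1  2  3  4  5
g(k):  0  0  1  1  2  0
So g(5) = 0.

0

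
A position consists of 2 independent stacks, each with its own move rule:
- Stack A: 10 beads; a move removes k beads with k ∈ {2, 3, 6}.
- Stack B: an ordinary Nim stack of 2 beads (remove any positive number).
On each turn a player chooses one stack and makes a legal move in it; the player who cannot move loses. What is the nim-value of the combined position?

Build the Grundy sequence for stack A with g(k) = mex{g(k−s) : s ∈ {2, 3, 6}, s ≤ k}:
g(0) = mex{} = 0
g(1) = mex{} = 0
g(2) = mex{0} = 1
g(3) = mex{0} = 1
g(4) = mex{0,1} = 2
g(5) = mex{1} = 0
g(6) = mex{0,1,2} = 3
g(7) = mex{0,2} = 1
g(8) = mex{0,1,3} = 2
g(9) = mex{1,3} = 0
g(10) = mex{1,2} = 0
So g(10) = 0.
Stack B is a plain Nim stack of size 2, so its Grundy value is 2.
The value of a disjunctive sum is the nim-sum of the parts.
Combined value = 0 XOR 2 = 2.

2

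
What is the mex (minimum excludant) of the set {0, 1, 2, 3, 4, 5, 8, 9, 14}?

The values 0, 1, 2, 3, 4, 5 are all present; 6 is the first non-negative integer missing from the set.

6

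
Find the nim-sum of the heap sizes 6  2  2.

Compute the nim-sum pairwise:
6 ^ 2 = 4
4 ^ 2 = 6

6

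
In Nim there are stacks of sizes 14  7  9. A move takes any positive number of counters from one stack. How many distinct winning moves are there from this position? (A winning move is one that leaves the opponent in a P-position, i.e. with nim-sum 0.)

Nim-sum: 14 ^ 7 ^ 9 = 0.
The nim-sum is already 0, so every move leaves a nonzero nim-sum — there are no winning moves.

0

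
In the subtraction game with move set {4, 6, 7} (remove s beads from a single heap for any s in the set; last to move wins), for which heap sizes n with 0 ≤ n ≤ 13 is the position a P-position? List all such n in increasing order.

0, 1, 2, 3, 11, 12, 13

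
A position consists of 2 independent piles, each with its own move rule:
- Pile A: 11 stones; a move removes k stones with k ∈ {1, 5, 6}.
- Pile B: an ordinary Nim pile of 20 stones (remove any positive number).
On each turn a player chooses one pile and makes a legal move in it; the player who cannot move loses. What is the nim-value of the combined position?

20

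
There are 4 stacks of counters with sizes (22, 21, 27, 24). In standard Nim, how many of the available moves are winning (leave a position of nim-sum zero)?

0

Compute the nim-sum pairwise:
22 ^ 21 = 3
3 ^ 27 = 24
24 ^ 24 = 0
The nim-sum is already 0, so every move leaves a nonzero nim-sum — there are no winning moves.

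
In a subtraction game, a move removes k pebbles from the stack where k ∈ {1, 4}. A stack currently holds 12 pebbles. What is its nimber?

Grundy values for subtraction set {1, 4}:
k:     0  1  2  3  4  5  6  7  8  9 10 11 12
g(k):  0  1  0  1  2  0  1  0  1  2  0  1  0
So g(12) = 0.

0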